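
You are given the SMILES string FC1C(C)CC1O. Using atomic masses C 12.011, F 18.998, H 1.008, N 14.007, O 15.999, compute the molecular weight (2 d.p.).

First, the molecular formula is C5H9FO (counting implicit H from valence).
  C: 5 × 12.011 = 60.055
  F: 1 × 18.998 = 18.998
  H: 9 × 1.008 = 9.072
  O: 1 × 15.999 = 15.999
Sum: 5×12.011 + 1×18.998 + 9×1.008 + 1×15.999 = 104.124 → 104.12 g/mol.

104.12 g/mol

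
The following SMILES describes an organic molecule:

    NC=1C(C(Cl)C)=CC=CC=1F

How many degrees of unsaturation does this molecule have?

4

Molecular formula: C8H9ClFN.
DoU = (2C + 2 + N − H − X) / 2, where X is the halogen count and O/S are ignored.
    = (2·8 + 2 + 1 − 9 − 2) / 2 = 8 / 2 = 4.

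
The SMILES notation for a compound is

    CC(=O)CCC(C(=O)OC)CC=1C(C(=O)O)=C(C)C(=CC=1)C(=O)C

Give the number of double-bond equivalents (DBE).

8

Molecular formula: C18H22O6.
DoU = (2C + 2 + N − H − X) / 2, where X is the halogen count and O/S are ignored.
    = (2·18 + 2 + 0 − 22 − 0) / 2 = 16 / 2 = 8.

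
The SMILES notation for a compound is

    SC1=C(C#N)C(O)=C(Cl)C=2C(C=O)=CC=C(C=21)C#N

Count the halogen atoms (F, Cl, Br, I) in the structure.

1

Halogen atoms appear at heavy-atom position 9 (1×Cl).
Other groups present: 1 aldehyde, 1 hydroxyl, 2 nitrile, 1 thiol.
Halogen count: 1.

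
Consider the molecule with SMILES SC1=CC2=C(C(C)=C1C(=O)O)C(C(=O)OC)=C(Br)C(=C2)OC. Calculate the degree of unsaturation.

Molecular formula: C15H13BrO5S.
DoU = (2C + 2 + N − H − X) / 2, where X is the halogen count and O/S are ignored.
    = (2·15 + 2 + 0 − 13 − 1) / 2 = 18 / 2 = 9.

9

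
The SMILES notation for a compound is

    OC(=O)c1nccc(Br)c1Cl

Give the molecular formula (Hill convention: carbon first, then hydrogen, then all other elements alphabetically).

C6H3BrClNO2

Walk through each heavy atom and fill implicit hydrogens from standard valence (C 4, N 3, O 2, S 2, halogen 1); for lowercase aromatic atoms, an aromatic c carries 1 H when it has two neighbours and 0 H with three, and aromatic n carries 0 H:
  atom 1: O, bond orders sum to 1 (valence 2) → 1 H
  atom 2: C, bond orders sum to 4 (valence 4) → 0 H
  atom 3: O, bond orders sum to 2 (valence 2) → 0 H
  atom 4: aromatic c, 3 neighbours → 0 H
  atom 5: aromatic n, 2 neighbours → 0 H
  atom 6: aromatic c, 2 neighbours → 1 H
  atom 7: aromatic c, 2 neighbours → 1 H
  atom 8: aromatic c, 3 neighbours → 0 H
  atom 9: Br (halogen, monovalent) → 0 H
  atom 10: aromatic c, 3 neighbours → 0 H
  atom 11: Cl (halogen, monovalent) → 0 H
Totals → C:6, H:3, Br:1, Cl:1, N:1, O:2.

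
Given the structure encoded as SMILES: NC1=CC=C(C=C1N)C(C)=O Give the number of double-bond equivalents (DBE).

5

Molecular formula: C8H10N2O.
DoU = (2C + 2 + N − H − X) / 2, where X is the halogen count and O/S are ignored.
    = (2·8 + 2 + 2 − 10 − 0) / 2 = 10 / 2 = 5.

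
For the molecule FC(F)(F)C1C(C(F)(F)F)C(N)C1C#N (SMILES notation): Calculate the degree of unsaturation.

Degree of unsaturation = (number of rings) + (number of π bonds).
Ring closures in the SMILES: 1.
π bonds: 1 triple bond (each 2 DoU) → 2 DoU from unsaturation.
Total DoU = 1 + 2 = 3.

3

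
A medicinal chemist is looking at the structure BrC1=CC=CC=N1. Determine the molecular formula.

Walk through each heavy atom and fill implicit hydrogens from standard valence (C 4, N 3, O 2, S 2, halogen 1):
  atom 1: Br (halogen, monovalent) → 0 H
  atom 2: C, bond orders sum to 4 (valence 4) → 0 H
  atom 3: C, bond orders sum to 3 (valence 4) → 1 H
  atom 4: C, bond orders sum to 3 (valence 4) → 1 H
  atom 5: C, bond orders sum to 3 (valence 4) → 1 H
  atom 6: C, bond orders sum to 3 (valence 4) → 1 H
  atom 7: N, bond orders sum to 3 (valence 3) → 0 H
Totals → C:5, H:4, Br:1, N:1.
In Hill order: C5H4BrN.

C5H4BrN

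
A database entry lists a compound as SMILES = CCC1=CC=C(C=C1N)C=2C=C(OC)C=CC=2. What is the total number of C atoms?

Count every carbon token in the SMILES (each C, including those in ring-closure positions and inside branches).
Carbon count: 15.

15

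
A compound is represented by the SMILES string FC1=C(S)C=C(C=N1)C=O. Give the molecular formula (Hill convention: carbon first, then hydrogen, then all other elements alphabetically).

Walk through each heavy atom and fill implicit hydrogens from standard valence (C 4, N 3, O 2, S 2, halogen 1):
  atom 1: F (halogen, monovalent) → 0 H
  atom 2: C, bond orders sum to 4 (valence 4) → 0 H
  atom 3: C, bond orders sum to 4 (valence 4) → 0 H
  atom 4: S, bond orders sum to 1 (valence 2) → 1 H
  atom 5: C, bond orders sum to 3 (valence 4) → 1 H
  atom 6: C, bond orders sum to 4 (valence 4) → 0 H
  atom 7: C, bond orders sum to 3 (valence 4) → 1 H
  atom 8: N, bond orders sum to 3 (valence 3) → 0 H
  atom 9: C, bond orders sum to 3 (valence 4) → 1 H
  atom 10: O, bond orders sum to 2 (valence 2) → 0 H
Totals → C:6, H:4, F:1, N:1, O:1, S:1.
In Hill order: C6H4FNOS.

C6H4FNOS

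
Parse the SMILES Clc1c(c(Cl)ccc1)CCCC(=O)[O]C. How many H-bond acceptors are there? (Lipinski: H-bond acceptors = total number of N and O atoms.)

2

N atoms: 0; O atoms: 2.
Lipinski HBA = 0 + 2 = 2.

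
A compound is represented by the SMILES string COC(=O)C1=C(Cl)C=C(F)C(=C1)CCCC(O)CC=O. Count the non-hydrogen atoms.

20

Every atom symbol written in the SMILES (organic subset) is one heavy atom; implicit H are not written.
Heavy atoms by element → C:14, Cl:1, F:1, O:4.
Total: 20.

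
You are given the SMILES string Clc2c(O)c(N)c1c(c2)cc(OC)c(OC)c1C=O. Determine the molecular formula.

Walk through each heavy atom and fill implicit hydrogens from standard valence (C 4, N 3, O 2, S 2, halogen 1); for lowercase aromatic atoms, an aromatic c carries 1 H when it has two neighbours and 0 H with three, and aromatic n carries 0 H:
  atom 1: Cl (halogen, monovalent) → 0 H
  atom 2: aromatic c, 3 neighbours → 0 H
  atom 3: aromatic c, 3 neighbours → 0 H
  atom 4: O, bond orders sum to 1 (valence 2) → 1 H
  atom 5: aromatic c, 3 neighbours → 0 H
  atom 6: N, bond orders sum to 1 (valence 3) → 2 H
  atom 7: aromatic c, 3 neighbours → 0 H
  atom 8: aromatic c, 3 neighbours → 0 H
  atom 9: aromatic c, 2 neighbours → 1 H
  atom 10: aromatic c, 2 neighbours → 1 H
  atom 11: aromatic c, 3 neighbours → 0 H
  atom 12: O, bond orders sum to 2 (valence 2) → 0 H
  atom 13: C, bond orders sum to 1 (valence 4) → 3 H
  atom 14: aromatic c, 3 neighbours → 0 H
  atom 15: O, bond orders sum to 2 (valence 2) → 0 H
  atom 16: C, bond orders sum to 1 (valence 4) → 3 H
  atom 17: aromatic c, 3 neighbours → 0 H
  atom 18: C, bond orders sum to 3 (valence 4) → 1 H
  atom 19: O, bond orders sum to 2 (valence 2) → 0 H
Totals → C:13, H:12, Cl:1, N:1, O:4.

C13H12ClNO4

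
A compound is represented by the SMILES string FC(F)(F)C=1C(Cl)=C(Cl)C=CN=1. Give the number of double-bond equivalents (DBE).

Degree of unsaturation = (number of rings) + (number of π bonds).
Ring closures in the SMILES: 1.
π bonds: 3 double bonds (each 1 DoU) → 3 DoU from unsaturation.
Total DoU = 1 + 3 = 4.

4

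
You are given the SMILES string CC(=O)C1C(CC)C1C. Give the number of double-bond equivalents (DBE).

Degree of unsaturation = (number of rings) + (number of π bonds).
Ring closures in the SMILES: 1.
π bonds: 1 double bond (each 1 DoU) → 1 DoU from unsaturation.
Total DoU = 1 + 1 = 2.

2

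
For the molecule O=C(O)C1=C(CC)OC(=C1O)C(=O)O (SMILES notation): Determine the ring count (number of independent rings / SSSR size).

1

In SMILES, each pair of matching ring-closure digits denotes one ring-closing bond; the number of such bonds equals the number of independent rings.
Ring-closure bonds here: 1.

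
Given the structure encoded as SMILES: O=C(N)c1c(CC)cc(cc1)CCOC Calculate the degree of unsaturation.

5

Molecular formula: C12H17NO2.
DoU = (2C + 2 + N − H − X) / 2, where X is the halogen count and O/S are ignored.
    = (2·12 + 2 + 1 − 17 − 0) / 2 = 10 / 2 = 5.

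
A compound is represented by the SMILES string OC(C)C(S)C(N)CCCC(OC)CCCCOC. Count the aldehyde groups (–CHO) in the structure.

Scan the SMILES for the aldehyde motif — none present.
Groups that are present: 2 ether, 1 hydroxyl, 1 primary amine, 1 thiol.

0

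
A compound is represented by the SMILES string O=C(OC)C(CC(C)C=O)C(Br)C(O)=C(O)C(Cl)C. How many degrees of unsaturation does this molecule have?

3

Molecular formula: C12H18BrClO5.
DoU = (2C + 2 + N − H − X) / 2, where X is the halogen count and O/S are ignored.
    = (2·12 + 2 + 0 − 18 − 2) / 2 = 6 / 2 = 3.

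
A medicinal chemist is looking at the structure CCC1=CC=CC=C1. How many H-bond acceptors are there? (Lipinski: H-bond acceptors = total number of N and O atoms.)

0

N atoms: 0; O atoms: 0.
Lipinski HBA = 0 + 0 = 0.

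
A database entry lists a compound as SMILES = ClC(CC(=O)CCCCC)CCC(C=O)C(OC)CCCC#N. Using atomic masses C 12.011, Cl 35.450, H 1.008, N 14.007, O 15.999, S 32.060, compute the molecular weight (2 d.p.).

343.89 g/mol

First, the molecular formula is C18H30ClNO3 (counting implicit H from valence).
  C: 18 × 12.011 = 216.198
  Cl: 1 × 35.450 = 35.450
  H: 30 × 1.008 = 30.240
  N: 1 × 14.007 = 14.007
  O: 3 × 15.999 = 47.997
Sum: 18×12.011 + 1×35.450 + 30×1.008 + 1×14.007 + 3×15.999 = 343.892 → 343.89 g/mol.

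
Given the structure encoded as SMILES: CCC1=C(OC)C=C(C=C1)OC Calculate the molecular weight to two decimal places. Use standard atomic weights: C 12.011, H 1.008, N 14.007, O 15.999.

166.22 g/mol

First, the molecular formula is C10H14O2 (counting implicit H from valence).
  C: 10 × 12.011 = 120.110
  H: 14 × 1.008 = 14.112
  O: 2 × 15.999 = 31.998
Sum: 10×12.011 + 14×1.008 + 2×15.999 = 166.220 → 166.22 g/mol.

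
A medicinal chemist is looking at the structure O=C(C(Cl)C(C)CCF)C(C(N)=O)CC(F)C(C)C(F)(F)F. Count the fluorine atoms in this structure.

5

Scan the SMILES for F atoms (remember two-letter symbols like Cl and Br are single atoms).
Fluorine count: 5.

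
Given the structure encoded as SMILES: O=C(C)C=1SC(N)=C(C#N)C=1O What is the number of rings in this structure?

In SMILES, each pair of matching ring-closure digits denotes one ring-closing bond; the number of such bonds equals the number of independent rings.
Ring-closure bonds here: 1.

1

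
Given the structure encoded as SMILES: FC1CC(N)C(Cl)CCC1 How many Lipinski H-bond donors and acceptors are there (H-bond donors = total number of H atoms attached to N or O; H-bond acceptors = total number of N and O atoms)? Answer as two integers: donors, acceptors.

2, 1

Donors: find every N or O and count the H atoms it carries.
  atom 5 (N): bond orders sum to 1 → 2 H
Lipinski HBD = 2.
Acceptors: N atoms = 1, O atoms = 0 → HBA = 1.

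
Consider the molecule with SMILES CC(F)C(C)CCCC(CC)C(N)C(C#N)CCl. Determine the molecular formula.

C14H26ClFN2

Walk through each heavy atom and fill implicit hydrogens from standard valence (C 4, N 3, O 2, S 2, halogen 1):
  atom 1: C, bond orders sum to 1 (valence 4) → 3 H
  atom 2: C, bond orders sum to 3 (valence 4) → 1 H
  atom 3: F (halogen, monovalent) → 0 H
  atom 4: C, bond orders sum to 3 (valence 4) → 1 H
  atom 5: C, bond orders sum to 1 (valence 4) → 3 H
  atom 6: C, bond orders sum to 2 (valence 4) → 2 H
  atom 7: C, bond orders sum to 2 (valence 4) → 2 H
  atom 8: C, bond orders sum to 2 (valence 4) → 2 H
  atom 9: C, bond orders sum to 3 (valence 4) → 1 H
  atom 10: C, bond orders sum to 2 (valence 4) → 2 H
  atom 11: C, bond orders sum to 1 (valence 4) → 3 H
  atom 12: C, bond orders sum to 3 (valence 4) → 1 H
  atom 13: N, bond orders sum to 1 (valence 3) → 2 H
  atom 14: C, bond orders sum to 3 (valence 4) → 1 H
  atom 15: C, bond orders sum to 4 (valence 4) → 0 H
  atom 16: N, bond orders sum to 3 (valence 3) → 0 H
  atom 17: C, bond orders sum to 2 (valence 4) → 2 H
  atom 18: Cl (halogen, monovalent) → 0 H
Totals → C:14, H:26, Cl:1, F:1, N:2.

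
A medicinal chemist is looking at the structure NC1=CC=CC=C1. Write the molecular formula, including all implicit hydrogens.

Walk through each heavy atom and fill implicit hydrogens from standard valence (C 4, N 3, O 2, S 2, halogen 1):
  atom 1: N, bond orders sum to 1 (valence 3) → 2 H
  atom 2: C, bond orders sum to 4 (valence 4) → 0 H
  atom 3: C, bond orders sum to 3 (valence 4) → 1 H
  atom 4: C, bond orders sum to 3 (valence 4) → 1 H
  atom 5: C, bond orders sum to 3 (valence 4) → 1 H
  atom 6: C, bond orders sum to 3 (valence 4) → 1 H
  atom 7: C, bond orders sum to 3 (valence 4) → 1 H
Totals → C:6, H:7, N:1.
In Hill order: C6H7N.

C6H7N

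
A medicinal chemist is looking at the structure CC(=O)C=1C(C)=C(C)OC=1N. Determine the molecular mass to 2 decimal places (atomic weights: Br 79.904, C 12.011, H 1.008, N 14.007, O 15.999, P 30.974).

First, the molecular formula is C8H11NO2 (counting implicit H from valence).
  C: 8 × 12.011 = 96.088
  H: 11 × 1.008 = 11.088
  N: 1 × 14.007 = 14.007
  O: 2 × 15.999 = 31.998
Sum: 8×12.011 + 11×1.008 + 1×14.007 + 2×15.999 = 153.181 → 153.18 g/mol.

153.18 g/mol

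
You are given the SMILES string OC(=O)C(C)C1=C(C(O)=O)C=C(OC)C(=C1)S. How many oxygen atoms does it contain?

5

Scan the SMILES for O atoms (remember two-letter symbols like Cl and Br are single atoms).
Oxygen count: 5.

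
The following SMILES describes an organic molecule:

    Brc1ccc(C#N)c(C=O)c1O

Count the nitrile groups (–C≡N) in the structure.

1

The nitrile motif appears at heavy-atom position 6 in the SMILES.
Other groups present: 1 aldehyde, 1 hydroxyl.
Nitrile count: 1.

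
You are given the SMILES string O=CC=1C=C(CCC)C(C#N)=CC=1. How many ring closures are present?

In SMILES, each pair of matching ring-closure digits denotes one ring-closing bond; the number of such bonds equals the number of independent rings.
Ring-closure bonds here: 1.

1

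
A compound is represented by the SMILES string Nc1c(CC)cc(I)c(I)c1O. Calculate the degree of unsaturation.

4

Molecular formula: C8H9I2NO.
DoU = (2C + 2 + N − H − X) / 2, where X is the halogen count and O/S are ignored.
    = (2·8 + 2 + 1 − 9 − 2) / 2 = 8 / 2 = 4.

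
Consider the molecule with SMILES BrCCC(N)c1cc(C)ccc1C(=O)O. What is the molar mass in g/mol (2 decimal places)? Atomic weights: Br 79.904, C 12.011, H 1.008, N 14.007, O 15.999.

First, the molecular formula is C11H14BrNO2 (counting implicit H from valence).
  Br: 1 × 79.904 = 79.904
  C: 11 × 12.011 = 132.121
  H: 14 × 1.008 = 14.112
  N: 1 × 14.007 = 14.007
  O: 2 × 15.999 = 31.998
Sum: 1×79.904 + 11×12.011 + 14×1.008 + 1×14.007 + 2×15.999 = 272.142 → 272.14 g/mol.

272.14 g/mol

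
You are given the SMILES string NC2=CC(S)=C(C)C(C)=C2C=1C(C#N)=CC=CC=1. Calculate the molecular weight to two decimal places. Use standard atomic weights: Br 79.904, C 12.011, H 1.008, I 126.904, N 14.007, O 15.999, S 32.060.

First, the molecular formula is C15H14N2S (counting implicit H from valence).
  C: 15 × 12.011 = 180.165
  H: 14 × 1.008 = 14.112
  N: 2 × 14.007 = 28.014
  S: 1 × 32.060 = 32.060
Sum: 15×12.011 + 14×1.008 + 2×14.007 + 1×32.060 = 254.351 → 254.35 g/mol.

254.35 g/mol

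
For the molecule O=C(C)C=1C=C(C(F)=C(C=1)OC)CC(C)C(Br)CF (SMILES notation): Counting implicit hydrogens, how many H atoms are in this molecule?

Walk through each heavy atom and fill implicit hydrogens from standard valence (C 4, N 3, O 2, S 2, halogen 1):
  atom 1: O, bond orders sum to 2 (valence 2) → 0 H
  atom 2: C, bond orders sum to 4 (valence 4) → 0 H
  atom 3: C, bond orders sum to 1 (valence 4) → 3 H
  atom 4: C, bond orders sum to 4 (valence 4) → 0 H
  atom 5: C, bond orders sum to 3 (valence 4) → 1 H
  atom 6: C, bond orders sum to 4 (valence 4) → 0 H
  atom 7: C, bond orders sum to 4 (valence 4) → 0 H
  atom 8: F (halogen, monovalent) → 0 H
  atom 9: C, bond orders sum to 4 (valence 4) → 0 H
  atom 10: C, bond orders sum to 3 (valence 4) → 1 H
  atom 11: O, bond orders sum to 2 (valence 2) → 0 H
  atom 12: C, bond orders sum to 1 (valence 4) → 3 H
  atom 13: C, bond orders sum to 2 (valence 4) → 2 H
  atom 14: C, bond orders sum to 3 (valence 4) → 1 H
  atom 15: C, bond orders sum to 1 (valence 4) → 3 H
  atom 16: C, bond orders sum to 3 (valence 4) → 1 H
  atom 17: Br (halogen, monovalent) → 0 H
  atom 18: C, bond orders sum to 2 (valence 4) → 2 H
  atom 19: F (halogen, monovalent) → 0 H
Total hydrogens: 17.

17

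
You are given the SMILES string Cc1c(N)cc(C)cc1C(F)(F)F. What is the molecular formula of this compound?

Walk through each heavy atom and fill implicit hydrogens from standard valence (C 4, N 3, O 2, S 2, halogen 1); for lowercase aromatic atoms, an aromatic c carries 1 H when it has two neighbours and 0 H with three, and aromatic n carries 0 H:
  atom 1: C, bond orders sum to 1 (valence 4) → 3 H
  atom 2: aromatic c, 3 neighbours → 0 H
  atom 3: aromatic c, 3 neighbours → 0 H
  atom 4: N, bond orders sum to 1 (valence 3) → 2 H
  atom 5: aromatic c, 2 neighbours → 1 H
  atom 6: aromatic c, 3 neighbours → 0 H
  atom 7: C, bond orders sum to 1 (valence 4) → 3 H
  atom 8: aromatic c, 2 neighbours → 1 H
  atom 9: aromatic c, 3 neighbours → 0 H
  atom 10: C, bond orders sum to 4 (valence 4) → 0 H
  atom 11: F (halogen, monovalent) → 0 H
  atom 12: F (halogen, monovalent) → 0 H
  atom 13: F (halogen, monovalent) → 0 H
Totals → C:9, H:10, F:3, N:1.

C9H10F3N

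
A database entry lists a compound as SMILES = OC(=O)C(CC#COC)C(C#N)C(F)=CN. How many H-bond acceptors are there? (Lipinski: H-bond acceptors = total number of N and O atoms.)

N atoms: 2; O atoms: 3.
Lipinski HBA = 2 + 3 = 5.

5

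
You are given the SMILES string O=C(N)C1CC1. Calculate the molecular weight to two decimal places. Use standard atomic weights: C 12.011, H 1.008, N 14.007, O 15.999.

85.11 g/mol

First, the molecular formula is C4H7NO (counting implicit H from valence).
  C: 4 × 12.011 = 48.044
  H: 7 × 1.008 = 7.056
  N: 1 × 14.007 = 14.007
  O: 1 × 15.999 = 15.999
Sum: 4×12.011 + 7×1.008 + 1×14.007 + 1×15.999 = 85.106 → 85.11 g/mol.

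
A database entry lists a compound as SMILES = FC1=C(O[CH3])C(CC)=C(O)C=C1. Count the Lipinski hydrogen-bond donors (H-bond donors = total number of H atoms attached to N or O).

1

Donors: find every N or O and count the H atoms it carries.
  atom 4 (O): bond orders sum to 2 → 0 H
  atom 10 (O): bond orders sum to 1 → 1 H
Lipinski HBD = 1.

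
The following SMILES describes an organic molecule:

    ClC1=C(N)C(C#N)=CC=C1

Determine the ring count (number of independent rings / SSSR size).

In SMILES, each pair of matching ring-closure digits denotes one ring-closing bond; the number of such bonds equals the number of independent rings.
Ring-closure bonds here: 1.

1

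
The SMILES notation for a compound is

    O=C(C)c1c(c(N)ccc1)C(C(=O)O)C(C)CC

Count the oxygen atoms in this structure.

Scan the SMILES for O atoms (remember two-letter symbols like Cl and Br are single atoms).
Oxygen count: 3.

3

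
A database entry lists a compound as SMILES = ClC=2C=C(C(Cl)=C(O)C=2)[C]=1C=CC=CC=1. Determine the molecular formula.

Walk through each heavy atom and fill implicit hydrogens from standard valence (C 4, N 3, O 2, S 2, halogen 1):
  atom 1: Cl (halogen, monovalent) → 0 H
  atom 2: C, bond orders sum to 4 (valence 4) → 0 H
  atom 3: C, bond orders sum to 3 (valence 4) → 1 H
  atom 4: C, bond orders sum to 4 (valence 4) → 0 H
  atom 5: C, bond orders sum to 4 (valence 4) → 0 H
  atom 6: Cl (halogen, monovalent) → 0 H
  atom 7: C, bond orders sum to 4 (valence 4) → 0 H
  atom 8: O, bond orders sum to 1 (valence 2) → 1 H
  atom 9: C, bond orders sum to 3 (valence 4) → 1 H
  atom 10: C with explicit H count 0
  atom 11: C, bond orders sum to 3 (valence 4) → 1 H
  atom 12: C, bond orders sum to 3 (valence 4) → 1 H
  atom 13: C, bond orders sum to 3 (valence 4) → 1 H
  atom 14: C, bond orders sum to 3 (valence 4) → 1 H
  atom 15: C, bond orders sum to 3 (valence 4) → 1 H
Totals → C:12, H:8, Cl:2, O:1.
In Hill order: C12H8Cl2O.

C12H8Cl2O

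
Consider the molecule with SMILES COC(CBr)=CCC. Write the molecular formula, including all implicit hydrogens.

C6H11BrO

Walk through each heavy atom and fill implicit hydrogens from standard valence (C 4, N 3, O 2, S 2, halogen 1):
  atom 1: C, bond orders sum to 1 (valence 4) → 3 H
  atom 2: O, bond orders sum to 2 (valence 2) → 0 H
  atom 3: C, bond orders sum to 4 (valence 4) → 0 H
  atom 4: C, bond orders sum to 2 (valence 4) → 2 H
  atom 5: Br (halogen, monovalent) → 0 H
  atom 6: C, bond orders sum to 3 (valence 4) → 1 H
  atom 7: C, bond orders sum to 2 (valence 4) → 2 H
  atom 8: C, bond orders sum to 1 (valence 4) → 3 H
Totals → C:6, H:11, Br:1, O:1.
In Hill order: C6H11BrO.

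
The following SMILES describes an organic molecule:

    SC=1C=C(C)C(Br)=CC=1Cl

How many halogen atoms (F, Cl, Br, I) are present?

2

Halogen atoms appear at heavy-atom positions 7, 10 (1×Br, 1×Cl).
Other groups present: 1 thiol.
Halogen count: 2.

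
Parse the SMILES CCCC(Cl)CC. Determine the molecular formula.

C6H13Cl

Walk through each heavy atom and fill implicit hydrogens from standard valence (C 4, N 3, O 2, S 2, halogen 1):
  atom 1: C, bond orders sum to 1 (valence 4) → 3 H
  atom 2: C, bond orders sum to 2 (valence 4) → 2 H
  atom 3: C, bond orders sum to 2 (valence 4) → 2 H
  atom 4: C, bond orders sum to 3 (valence 4) → 1 H
  atom 5: Cl (halogen, monovalent) → 0 H
  atom 6: C, bond orders sum to 2 (valence 4) → 2 H
  atom 7: C, bond orders sum to 1 (valence 4) → 3 H
Totals → C:6, H:13, Cl:1.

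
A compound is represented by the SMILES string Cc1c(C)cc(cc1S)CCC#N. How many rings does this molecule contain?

1

In SMILES, each pair of matching ring-closure digits denotes one ring-closing bond; the number of such bonds equals the number of independent rings.
Ring-closure bonds here: 1.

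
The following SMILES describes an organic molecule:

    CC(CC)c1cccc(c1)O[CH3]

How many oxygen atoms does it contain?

1

Scan the SMILES for O atoms (remember two-letter symbols like Cl and Br are single atoms).
Oxygen count: 1.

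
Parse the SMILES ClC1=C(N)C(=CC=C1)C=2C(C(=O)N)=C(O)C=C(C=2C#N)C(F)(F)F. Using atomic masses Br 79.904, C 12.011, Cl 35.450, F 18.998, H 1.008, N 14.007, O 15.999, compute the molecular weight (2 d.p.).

355.70 g/mol

First, the molecular formula is C15H9ClF3N3O2 (counting implicit H from valence).
  C: 15 × 12.011 = 180.165
  Cl: 1 × 35.450 = 35.450
  F: 3 × 18.998 = 56.994
  H: 9 × 1.008 = 9.072
  N: 3 × 14.007 = 42.021
  O: 2 × 15.999 = 31.998
Sum: 15×12.011 + 1×35.450 + 3×18.998 + 9×1.008 + 3×14.007 + 2×15.999 = 355.700 → 355.70 g/mol.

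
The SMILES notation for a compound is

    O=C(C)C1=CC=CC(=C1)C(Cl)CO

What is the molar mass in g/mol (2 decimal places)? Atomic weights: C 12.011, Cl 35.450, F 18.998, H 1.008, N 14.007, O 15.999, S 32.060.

First, the molecular formula is C10H11ClO2 (counting implicit H from valence).
  C: 10 × 12.011 = 120.110
  Cl: 1 × 35.450 = 35.450
  H: 11 × 1.008 = 11.088
  O: 2 × 15.999 = 31.998
Sum: 10×12.011 + 1×35.450 + 11×1.008 + 2×15.999 = 198.646 → 198.65 g/mol.

198.65 g/mol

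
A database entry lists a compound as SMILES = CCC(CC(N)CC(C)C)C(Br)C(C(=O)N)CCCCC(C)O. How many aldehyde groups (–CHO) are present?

Scan the SMILES for the aldehyde motif — none present.
Groups that are present: 1 amide, 1 hydroxyl, 1 primary amine.

0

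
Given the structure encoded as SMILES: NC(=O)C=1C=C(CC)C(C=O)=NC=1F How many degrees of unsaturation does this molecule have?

6

Degree of unsaturation = (number of rings) + (number of π bonds).
Ring closures in the SMILES: 1.
π bonds: 5 double bonds (each 1 DoU) → 5 DoU from unsaturation.
Total DoU = 1 + 5 = 6.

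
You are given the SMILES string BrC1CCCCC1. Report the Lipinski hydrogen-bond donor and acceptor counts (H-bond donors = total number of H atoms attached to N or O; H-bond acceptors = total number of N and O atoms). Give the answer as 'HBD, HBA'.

0, 0

Donors: find every N or O and count the H atoms it carries.
  (no N or O atoms present)
Lipinski HBD = 0.
Acceptors: N atoms = 0, O atoms = 0 → HBA = 0.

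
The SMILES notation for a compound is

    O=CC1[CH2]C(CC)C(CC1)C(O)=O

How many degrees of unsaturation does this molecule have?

Molecular formula: C10H16O3.
DoU = (2C + 2 + N − H − X) / 2, where X is the halogen count and O/S are ignored.
    = (2·10 + 2 + 0 − 16 − 0) / 2 = 6 / 2 = 3.

3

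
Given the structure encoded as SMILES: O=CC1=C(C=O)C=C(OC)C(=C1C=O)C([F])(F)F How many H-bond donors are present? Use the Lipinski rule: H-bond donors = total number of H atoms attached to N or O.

0

Donors: find every N or O and count the H atoms it carries.
  atom 1 (O): bond orders sum to 2 → 0 H
  atom 6 (O): bond orders sum to 2 → 0 H
  atom 9 (O): bond orders sum to 2 → 0 H
  atom 14 (O): bond orders sum to 2 → 0 H
Lipinski HBD = 0.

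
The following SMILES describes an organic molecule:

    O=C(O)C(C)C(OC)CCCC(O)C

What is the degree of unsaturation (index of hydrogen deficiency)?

Degree of unsaturation = (number of rings) + (number of π bonds).
Ring closures in the SMILES: 0.
π bonds: 1 double bond (each 1 DoU) → 1 DoU from unsaturation.
Total DoU = 0 + 1 = 1.

1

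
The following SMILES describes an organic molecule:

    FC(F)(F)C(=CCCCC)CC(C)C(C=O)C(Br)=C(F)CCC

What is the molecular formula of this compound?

C17H25BrF4O

Walk through each heavy atom and fill implicit hydrogens from standard valence (C 4, N 3, O 2, S 2, halogen 1):
  atom 1: F (halogen, monovalent) → 0 H
  atom 2: C, bond orders sum to 4 (valence 4) → 0 H
  atom 3: F (halogen, monovalent) → 0 H
  atom 4: F (halogen, monovalent) → 0 H
  atom 5: C, bond orders sum to 4 (valence 4) → 0 H
  atom 6: C, bond orders sum to 3 (valence 4) → 1 H
  atom 7: C, bond orders sum to 2 (valence 4) → 2 H
  atom 8: C, bond orders sum to 2 (valence 4) → 2 H
  atom 9: C, bond orders sum to 2 (valence 4) → 2 H
  atom 10: C, bond orders sum to 1 (valence 4) → 3 H
  atom 11: C, bond orders sum to 2 (valence 4) → 2 H
  atom 12: C, bond orders sum to 3 (valence 4) → 1 H
  atom 13: C, bond orders sum to 1 (valence 4) → 3 H
  atom 14: C, bond orders sum to 3 (valence 4) → 1 H
  atom 15: C, bond orders sum to 3 (valence 4) → 1 H
  atom 16: O, bond orders sum to 2 (valence 2) → 0 H
  atom 17: C, bond orders sum to 4 (valence 4) → 0 H
  atom 18: Br (halogen, monovalent) → 0 H
  atom 19: C, bond orders sum to 4 (valence 4) → 0 H
  atom 20: F (halogen, monovalent) → 0 H
  atom 21: C, bond orders sum to 2 (valence 4) → 2 H
  atom 22: C, bond orders sum to 2 (valence 4) → 2 H
  atom 23: C, bond orders sum to 1 (valence 4) → 3 H
Totals → C:17, H:25, Br:1, F:4, O:1.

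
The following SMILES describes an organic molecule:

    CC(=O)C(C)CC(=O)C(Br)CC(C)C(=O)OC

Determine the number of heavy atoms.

Every atom symbol written in the SMILES (organic subset) is one heavy atom; implicit H are not written.
Heavy atoms by element → Br:1, C:12, O:4.
Total: 17.

17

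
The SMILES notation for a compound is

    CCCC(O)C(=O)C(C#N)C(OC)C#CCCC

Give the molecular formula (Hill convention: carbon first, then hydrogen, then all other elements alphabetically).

Walk through each heavy atom and fill implicit hydrogens from standard valence (C 4, N 3, O 2, S 2, halogen 1):
  atom 1: C, bond orders sum to 1 (valence 4) → 3 H
  atom 2: C, bond orders sum to 2 (valence 4) → 2 H
  atom 3: C, bond orders sum to 2 (valence 4) → 2 H
  atom 4: C, bond orders sum to 3 (valence 4) → 1 H
  atom 5: O, bond orders sum to 1 (valence 2) → 1 H
  atom 6: C, bond orders sum to 4 (valence 4) → 0 H
  atom 7: O, bond orders sum to 2 (valence 2) → 0 H
  atom 8: C, bond orders sum to 3 (valence 4) → 1 H
  atom 9: C, bond orders sum to 4 (valence 4) → 0 H
  atom 10: N, bond orders sum to 3 (valence 3) → 0 H
  atom 11: C, bond orders sum to 3 (valence 4) → 1 H
  atom 12: O, bond orders sum to 2 (valence 2) → 0 H
  atom 13: C, bond orders sum to 1 (valence 4) → 3 H
  atom 14: C, bond orders sum to 4 (valence 4) → 0 H
  atom 15: C, bond orders sum to 4 (valence 4) → 0 H
  atom 16: C, bond orders sum to 2 (valence 4) → 2 H
  atom 17: C, bond orders sum to 2 (valence 4) → 2 H
  atom 18: C, bond orders sum to 1 (valence 4) → 3 H
Totals → C:14, H:21, N:1, O:3.
In Hill order: C14H21NO3.

C14H21NO3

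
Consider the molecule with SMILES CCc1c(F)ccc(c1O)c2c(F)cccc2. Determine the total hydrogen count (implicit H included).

12

Walk through each heavy atom and fill implicit hydrogens from standard valence (C 4, N 3, O 2, S 2, halogen 1); for lowercase aromatic atoms, an aromatic c carries 1 H when it has two neighbours and 0 H with three, and aromatic n carries 0 H:
  atom 1: C, bond orders sum to 1 (valence 4) → 3 H
  atom 2: C, bond orders sum to 2 (valence 4) → 2 H
  atom 3: aromatic c, 3 neighbours → 0 H
  atom 4: aromatic c, 3 neighbours → 0 H
  atom 5: F (halogen, monovalent) → 0 H
  atom 6: aromatic c, 2 neighbours → 1 H
  atom 7: aromatic c, 2 neighbours → 1 H
  atom 8: aromatic c, 3 neighbours → 0 H
  atom 9: aromatic c, 3 neighbours → 0 H
  atom 10: O, bond orders sum to 1 (valence 2) → 1 H
  atom 11: aromatic c, 3 neighbours → 0 H
  atom 12: aromatic c, 3 neighbours → 0 H
  atom 13: F (halogen, monovalent) → 0 H
  atom 14: aromatic c, 2 neighbours → 1 H
  atom 15: aromatic c, 2 neighbours → 1 H
  atom 16: aromatic c, 2 neighbours → 1 H
  atom 17: aromatic c, 2 neighbours → 1 H
Total hydrogens: 12.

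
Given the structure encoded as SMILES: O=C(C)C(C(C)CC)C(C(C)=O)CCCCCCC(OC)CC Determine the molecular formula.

Walk through each heavy atom and fill implicit hydrogens from standard valence (C 4, N 3, O 2, S 2, halogen 1):
  atom 1: O, bond orders sum to 2 (valence 2) → 0 H
  atom 2: C, bond orders sum to 4 (valence 4) → 0 H
  atom 3: C, bond orders sum to 1 (valence 4) → 3 H
  atom 4: C, bond orders sum to 3 (valence 4) → 1 H
  atom 5: C, bond orders sum to 3 (valence 4) → 1 H
  atom 6: C, bond orders sum to 1 (valence 4) → 3 H
  atom 7: C, bond orders sum to 2 (valence 4) → 2 H
  atom 8: C, bond orders sum to 1 (valence 4) → 3 H
  atom 9: C, bond orders sum to 3 (valence 4) → 1 H
  atom 10: C, bond orders sum to 4 (valence 4) → 0 H
  atom 11: C, bond orders sum to 1 (valence 4) → 3 H
  atom 12: O, bond orders sum to 2 (valence 2) → 0 H
  atom 13: C, bond orders sum to 2 (valence 4) → 2 H
  atom 14: C, bond orders sum to 2 (valence 4) → 2 H
  atom 15: C, bond orders sum to 2 (valence 4) → 2 H
  atom 16: C, bond orders sum to 2 (valence 4) → 2 H
  atom 17: C, bond orders sum to 2 (valence 4) → 2 H
  atom 18: C, bond orders sum to 2 (valence 4) → 2 H
  atom 19: C, bond orders sum to 3 (valence 4) → 1 H
  atom 20: O, bond orders sum to 2 (valence 2) → 0 H
  atom 21: C, bond orders sum to 1 (valence 4) → 3 H
  atom 22: C, bond orders sum to 2 (valence 4) → 2 H
  atom 23: C, bond orders sum to 1 (valence 4) → 3 H
Totals → C:20, H:38, O:3.
In Hill order: C20H38O3.

C20H38O3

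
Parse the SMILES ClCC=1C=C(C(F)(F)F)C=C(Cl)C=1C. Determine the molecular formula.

C9H7Cl2F3

Walk through each heavy atom and fill implicit hydrogens from standard valence (C 4, N 3, O 2, S 2, halogen 1):
  atom 1: Cl (halogen, monovalent) → 0 H
  atom 2: C, bond orders sum to 2 (valence 4) → 2 H
  atom 3: C, bond orders sum to 4 (valence 4) → 0 H
  atom 4: C, bond orders sum to 3 (valence 4) → 1 H
  atom 5: C, bond orders sum to 4 (valence 4) → 0 H
  atom 6: C, bond orders sum to 4 (valence 4) → 0 H
  atom 7: F (halogen, monovalent) → 0 H
  atom 8: F (halogen, monovalent) → 0 H
  atom 9: F (halogen, monovalent) → 0 H
  atom 10: C, bond orders sum to 3 (valence 4) → 1 H
  atom 11: C, bond orders sum to 4 (valence 4) → 0 H
  atom 12: Cl (halogen, monovalent) → 0 H
  atom 13: C, bond orders sum to 4 (valence 4) → 0 H
  atom 14: C, bond orders sum to 1 (valence 4) → 3 H
Totals → C:9, H:7, Cl:2, F:3.
In Hill order: C9H7Cl2F3.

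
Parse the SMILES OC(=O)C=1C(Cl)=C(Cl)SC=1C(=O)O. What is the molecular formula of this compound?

C6H2Cl2O4S

Walk through each heavy atom and fill implicit hydrogens from standard valence (C 4, N 3, O 2, S 2, halogen 1):
  atom 1: O, bond orders sum to 1 (valence 2) → 1 H
  atom 2: C, bond orders sum to 4 (valence 4) → 0 H
  atom 3: O, bond orders sum to 2 (valence 2) → 0 H
  atom 4: C, bond orders sum to 4 (valence 4) → 0 H
  atom 5: C, bond orders sum to 4 (valence 4) → 0 H
  atom 6: Cl (halogen, monovalent) → 0 H
  atom 7: C, bond orders sum to 4 (valence 4) → 0 H
  atom 8: Cl (halogen, monovalent) → 0 H
  atom 9: S, bond orders sum to 2 (valence 2) → 0 H
  atom 10: C, bond orders sum to 4 (valence 4) → 0 H
  atom 11: C, bond orders sum to 4 (valence 4) → 0 H
  atom 12: O, bond orders sum to 2 (valence 2) → 0 H
  atom 13: O, bond orders sum to 1 (valence 2) → 1 H
Totals → C:6, H:2, Cl:2, O:4, S:1.
In Hill order: C6H2Cl2O4S.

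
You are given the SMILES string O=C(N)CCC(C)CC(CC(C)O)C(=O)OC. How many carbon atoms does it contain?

Count every carbon token in the SMILES (each C, including those in ring-closure positions and inside branches).
Carbon count: 12.

12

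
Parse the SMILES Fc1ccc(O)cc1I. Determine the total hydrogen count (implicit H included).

Walk through each heavy atom and fill implicit hydrogens from standard valence (C 4, N 3, O 2, S 2, halogen 1); for lowercase aromatic atoms, an aromatic c carries 1 H when it has two neighbours and 0 H with three, and aromatic n carries 0 H:
  atom 1: F (halogen, monovalent) → 0 H
  atom 2: aromatic c, 3 neighbours → 0 H
  atom 3: aromatic c, 2 neighbours → 1 H
  atom 4: aromatic c, 2 neighbours → 1 H
  atom 5: aromatic c, 3 neighbours → 0 H
  atom 6: O, bond orders sum to 1 (valence 2) → 1 H
  atom 7: aromatic c, 2 neighbours → 1 H
  atom 8: aromatic c, 3 neighbours → 0 H
  atom 9: I (halogen, monovalent) → 0 H
Total hydrogens: 4.

4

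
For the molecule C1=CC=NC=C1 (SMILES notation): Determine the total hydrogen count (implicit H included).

Walk through each heavy atom and fill implicit hydrogens from standard valence (C 4, N 3, O 2, S 2, halogen 1):
  atom 1: C, bond orders sum to 3 (valence 4) → 1 H
  atom 2: C, bond orders sum to 3 (valence 4) → 1 H
  atom 3: C, bond orders sum to 3 (valence 4) → 1 H
  atom 4: N, bond orders sum to 3 (valence 3) → 0 H
  atom 5: C, bond orders sum to 3 (valence 4) → 1 H
  atom 6: C, bond orders sum to 3 (valence 4) → 1 H
Total hydrogens: 5.

5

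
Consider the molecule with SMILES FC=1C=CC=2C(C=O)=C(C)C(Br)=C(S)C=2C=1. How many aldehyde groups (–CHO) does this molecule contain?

The aldehyde motif appears at heavy-atom position 7 in the SMILES.
Other groups present: 1 thiol.
Aldehyde count: 1.

1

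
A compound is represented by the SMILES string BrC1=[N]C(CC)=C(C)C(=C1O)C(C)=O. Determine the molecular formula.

Walk through each heavy atom and fill implicit hydrogens from standard valence (C 4, N 3, O 2, S 2, halogen 1):
  atom 1: Br (halogen, monovalent) → 0 H
  atom 2: C, bond orders sum to 4 (valence 4) → 0 H
  atom 3: N with explicit H count 0
  atom 4: C, bond orders sum to 4 (valence 4) → 0 H
  atom 5: C, bond orders sum to 2 (valence 4) → 2 H
  atom 6: C, bond orders sum to 1 (valence 4) → 3 H
  atom 7: C, bond orders sum to 4 (valence 4) → 0 H
  atom 8: C, bond orders sum to 1 (valence 4) → 3 H
  atom 9: C, bond orders sum to 4 (valence 4) → 0 H
  atom 10: C, bond orders sum to 4 (valence 4) → 0 H
  atom 11: O, bond orders sum to 1 (valence 2) → 1 H
  atom 12: C, bond orders sum to 4 (valence 4) → 0 H
  atom 13: C, bond orders sum to 1 (valence 4) → 3 H
  atom 14: O, bond orders sum to 2 (valence 2) → 0 H
Totals → C:10, H:12, Br:1, N:1, O:2.

C10H12BrNO2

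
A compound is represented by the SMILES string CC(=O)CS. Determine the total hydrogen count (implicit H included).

Walk through each heavy atom and fill implicit hydrogens from standard valence (C 4, N 3, O 2, S 2, halogen 1):
  atom 1: C, bond orders sum to 1 (valence 4) → 3 H
  atom 2: C, bond orders sum to 4 (valence 4) → 0 H
  atom 3: O, bond orders sum to 2 (valence 2) → 0 H
  atom 4: C, bond orders sum to 2 (valence 4) → 2 H
  atom 5: S, bond orders sum to 1 (valence 2) → 1 H
Total hydrogens: 6.

6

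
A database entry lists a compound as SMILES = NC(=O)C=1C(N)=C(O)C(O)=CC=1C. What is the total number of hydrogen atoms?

10

Walk through each heavy atom and fill implicit hydrogens from standard valence (C 4, N 3, O 2, S 2, halogen 1):
  atom 1: N, bond orders sum to 1 (valence 3) → 2 H
  atom 2: C, bond orders sum to 4 (valence 4) → 0 H
  atom 3: O, bond orders sum to 2 (valence 2) → 0 H
  atom 4: C, bond orders sum to 4 (valence 4) → 0 H
  atom 5: C, bond orders sum to 4 (valence 4) → 0 H
  atom 6: N, bond orders sum to 1 (valence 3) → 2 H
  atom 7: C, bond orders sum to 4 (valence 4) → 0 H
  atom 8: O, bond orders sum to 1 (valence 2) → 1 H
  atom 9: C, bond orders sum to 4 (valence 4) → 0 H
  atom 10: O, bond orders sum to 1 (valence 2) → 1 H
  atom 11: C, bond orders sum to 3 (valence 4) → 1 H
  atom 12: C, bond orders sum to 4 (valence 4) → 0 H
  atom 13: C, bond orders sum to 1 (valence 4) → 3 H
Total hydrogens: 10.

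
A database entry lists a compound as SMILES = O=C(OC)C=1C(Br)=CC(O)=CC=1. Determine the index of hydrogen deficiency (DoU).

5

Degree of unsaturation = (number of rings) + (number of π bonds).
Ring closures in the SMILES: 1.
π bonds: 4 double bonds (each 1 DoU) → 4 DoU from unsaturation.
Total DoU = 1 + 4 = 5.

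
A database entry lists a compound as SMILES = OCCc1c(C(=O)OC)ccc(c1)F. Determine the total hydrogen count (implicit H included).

11

Walk through each heavy atom and fill implicit hydrogens from standard valence (C 4, N 3, O 2, S 2, halogen 1); for lowercase aromatic atoms, an aromatic c carries 1 H when it has two neighbours and 0 H with three, and aromatic n carries 0 H:
  atom 1: O, bond orders sum to 1 (valence 2) → 1 H
  atom 2: C, bond orders sum to 2 (valence 4) → 2 H
  atom 3: C, bond orders sum to 2 (valence 4) → 2 H
  atom 4: aromatic c, 3 neighbours → 0 H
  atom 5: aromatic c, 3 neighbours → 0 H
  atom 6: C, bond orders sum to 4 (valence 4) → 0 H
  atom 7: O, bond orders sum to 2 (valence 2) → 0 H
  atom 8: O, bond orders sum to 2 (valence 2) → 0 H
  atom 9: C, bond orders sum to 1 (valence 4) → 3 H
  atom 10: aromatic c, 2 neighbours → 1 H
  atom 11: aromatic c, 2 neighbours → 1 H
  atom 12: aromatic c, 3 neighbours → 0 H
  atom 13: aromatic c, 2 neighbours → 1 H
  atom 14: F (halogen, monovalent) → 0 H
Total hydrogens: 11.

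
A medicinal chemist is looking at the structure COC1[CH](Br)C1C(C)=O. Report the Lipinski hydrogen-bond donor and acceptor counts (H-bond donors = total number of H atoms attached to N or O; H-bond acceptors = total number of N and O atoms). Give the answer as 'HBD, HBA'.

Donors: find every N or O and count the H atoms it carries.
  atom 2 (O): bond orders sum to 2 → 0 H
  atom 9 (O): bond orders sum to 2 → 0 H
Lipinski HBD = 0.
Acceptors: N atoms = 0, O atoms = 2 → HBA = 2.

0, 2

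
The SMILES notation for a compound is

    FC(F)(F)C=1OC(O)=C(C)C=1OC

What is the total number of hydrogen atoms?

Walk through each heavy atom and fill implicit hydrogens from standard valence (C 4, N 3, O 2, S 2, halogen 1):
  atom 1: F (halogen, monovalent) → 0 H
  atom 2: C, bond orders sum to 4 (valence 4) → 0 H
  atom 3: F (halogen, monovalent) → 0 H
  atom 4: F (halogen, monovalent) → 0 H
  atom 5: C, bond orders sum to 4 (valence 4) → 0 H
  atom 6: O, bond orders sum to 2 (valence 2) → 0 H
  atom 7: C, bond orders sum to 4 (valence 4) → 0 H
  atom 8: O, bond orders sum to 1 (valence 2) → 1 H
  atom 9: C, bond orders sum to 4 (valence 4) → 0 H
  atom 10: C, bond orders sum to 1 (valence 4) → 3 H
  atom 11: C, bond orders sum to 4 (valence 4) → 0 H
  atom 12: O, bond orders sum to 2 (valence 2) → 0 H
  atom 13: C, bond orders sum to 1 (valence 4) → 3 H
Total hydrogens: 7.

7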